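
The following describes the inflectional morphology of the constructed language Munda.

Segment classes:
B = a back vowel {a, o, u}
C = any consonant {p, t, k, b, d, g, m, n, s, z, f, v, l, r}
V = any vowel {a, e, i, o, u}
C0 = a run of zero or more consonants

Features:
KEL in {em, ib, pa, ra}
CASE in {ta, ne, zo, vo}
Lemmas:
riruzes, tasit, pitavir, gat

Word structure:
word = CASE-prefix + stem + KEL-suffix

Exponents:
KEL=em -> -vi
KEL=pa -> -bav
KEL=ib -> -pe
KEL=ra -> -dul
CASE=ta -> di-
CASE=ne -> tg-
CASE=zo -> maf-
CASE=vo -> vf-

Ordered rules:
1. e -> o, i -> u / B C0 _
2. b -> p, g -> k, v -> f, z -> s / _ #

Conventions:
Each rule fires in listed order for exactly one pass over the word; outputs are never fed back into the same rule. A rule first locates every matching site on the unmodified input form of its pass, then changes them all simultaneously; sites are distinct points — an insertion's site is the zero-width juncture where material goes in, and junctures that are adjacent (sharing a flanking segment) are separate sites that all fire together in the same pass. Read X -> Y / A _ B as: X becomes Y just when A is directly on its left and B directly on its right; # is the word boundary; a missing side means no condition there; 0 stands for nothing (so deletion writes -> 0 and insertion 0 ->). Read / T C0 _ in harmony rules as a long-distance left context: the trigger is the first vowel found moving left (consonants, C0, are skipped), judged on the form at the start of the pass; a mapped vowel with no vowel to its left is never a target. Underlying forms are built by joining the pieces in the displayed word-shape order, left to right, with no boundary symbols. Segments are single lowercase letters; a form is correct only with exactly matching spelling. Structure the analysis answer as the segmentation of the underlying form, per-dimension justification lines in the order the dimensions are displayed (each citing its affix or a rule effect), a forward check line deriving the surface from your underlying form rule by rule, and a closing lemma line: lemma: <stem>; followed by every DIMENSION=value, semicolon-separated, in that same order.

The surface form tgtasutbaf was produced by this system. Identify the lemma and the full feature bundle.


underlying: tg-tasit-bav
KEL=pa - signalled by the affix -bav
CASE=ne - signalled by the affix tg-
check: tgtasitbav -> tgtasutbav -> tgtasutbaf
lemma: tasit; KEL=pa; CASE=ne


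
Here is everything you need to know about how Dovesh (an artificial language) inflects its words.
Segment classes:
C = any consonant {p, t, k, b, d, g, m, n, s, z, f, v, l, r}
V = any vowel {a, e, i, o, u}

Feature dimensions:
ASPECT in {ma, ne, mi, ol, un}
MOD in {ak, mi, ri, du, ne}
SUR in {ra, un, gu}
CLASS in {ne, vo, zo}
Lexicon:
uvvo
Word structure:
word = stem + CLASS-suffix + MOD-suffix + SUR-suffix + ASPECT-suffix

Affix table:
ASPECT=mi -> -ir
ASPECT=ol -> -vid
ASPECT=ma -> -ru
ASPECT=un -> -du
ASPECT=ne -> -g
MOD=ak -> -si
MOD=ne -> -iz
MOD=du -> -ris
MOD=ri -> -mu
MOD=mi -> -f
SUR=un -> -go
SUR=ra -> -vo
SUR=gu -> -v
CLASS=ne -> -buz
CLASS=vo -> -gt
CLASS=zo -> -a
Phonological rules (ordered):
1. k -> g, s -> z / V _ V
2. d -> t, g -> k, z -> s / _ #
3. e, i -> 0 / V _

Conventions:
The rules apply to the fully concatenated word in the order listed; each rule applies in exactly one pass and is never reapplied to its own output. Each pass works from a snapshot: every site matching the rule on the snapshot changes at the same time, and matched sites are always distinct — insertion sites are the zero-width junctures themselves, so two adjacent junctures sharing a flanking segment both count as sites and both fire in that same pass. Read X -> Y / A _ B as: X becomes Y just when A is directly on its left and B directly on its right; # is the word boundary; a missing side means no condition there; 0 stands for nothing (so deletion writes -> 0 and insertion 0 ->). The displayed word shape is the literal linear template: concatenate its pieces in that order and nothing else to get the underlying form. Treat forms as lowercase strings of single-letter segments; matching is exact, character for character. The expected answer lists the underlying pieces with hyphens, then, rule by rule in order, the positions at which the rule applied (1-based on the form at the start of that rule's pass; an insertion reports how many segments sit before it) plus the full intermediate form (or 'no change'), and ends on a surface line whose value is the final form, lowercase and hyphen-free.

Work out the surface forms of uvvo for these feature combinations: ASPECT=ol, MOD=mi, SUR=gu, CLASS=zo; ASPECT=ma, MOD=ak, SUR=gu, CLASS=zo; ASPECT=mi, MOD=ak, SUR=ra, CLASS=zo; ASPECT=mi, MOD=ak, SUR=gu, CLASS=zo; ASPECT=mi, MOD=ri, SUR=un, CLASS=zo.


cell ASPECT=ol, MOD=mi, SUR=gu, CLASS=zo:
underlying: uvvo-a-f-v-vid
1. k -> g, s -> z / V _ V: no change
2. d -> t, g -> k, z -> s / _ #: fires at position(s) 10: uvvoafvvit
3. e, i -> 0 / V _: no change
surface: uvvoafvvit

cell ASPECT=ma, MOD=ak, SUR=gu, CLASS=zo:
underlying: uvvo-a-si-v-ru
1. k -> g, s -> z / V _ V: fires at position(s) 6: uvvoazivru
2. d -> t, g -> k, z -> s / _ #: no change
3. e, i -> 0 / V _: no change
surface: uvvoazivru

cell ASPECT=mi, MOD=ak, SUR=ra, CLASS=zo:
underlying: uvvo-a-si-vo-ir
1. k -> g, s -> z / V _ V: fires at position(s) 6: uvvoazivoir
2. d -> t, g -> k, z -> s / _ #: no change
3. e, i -> 0 / V _: fires at position(s) 10: uvvoazivor
surface: uvvoazivor

cell ASPECT=mi, MOD=ak, SUR=gu, CLASS=zo:
underlying: uvvo-a-si-v-ir
1. k -> g, s -> z / V _ V: fires at position(s) 6: uvvoazivir
2. d -> t, g -> k, z -> s / _ #: no change
3. e, i -> 0 / V _: no change
surface: uvvoazivir

cell ASPECT=mi, MOD=ri, SUR=un, CLASS=zo:
underlying: uvvo-a-mu-go-ir
1. k -> g, s -> z / V _ V: no change
2. d -> t, g -> k, z -> s / _ #: no change
3. e, i -> 0 / V _: fires at position(s) 10: uvvoamugor
surface: uvvoamugor


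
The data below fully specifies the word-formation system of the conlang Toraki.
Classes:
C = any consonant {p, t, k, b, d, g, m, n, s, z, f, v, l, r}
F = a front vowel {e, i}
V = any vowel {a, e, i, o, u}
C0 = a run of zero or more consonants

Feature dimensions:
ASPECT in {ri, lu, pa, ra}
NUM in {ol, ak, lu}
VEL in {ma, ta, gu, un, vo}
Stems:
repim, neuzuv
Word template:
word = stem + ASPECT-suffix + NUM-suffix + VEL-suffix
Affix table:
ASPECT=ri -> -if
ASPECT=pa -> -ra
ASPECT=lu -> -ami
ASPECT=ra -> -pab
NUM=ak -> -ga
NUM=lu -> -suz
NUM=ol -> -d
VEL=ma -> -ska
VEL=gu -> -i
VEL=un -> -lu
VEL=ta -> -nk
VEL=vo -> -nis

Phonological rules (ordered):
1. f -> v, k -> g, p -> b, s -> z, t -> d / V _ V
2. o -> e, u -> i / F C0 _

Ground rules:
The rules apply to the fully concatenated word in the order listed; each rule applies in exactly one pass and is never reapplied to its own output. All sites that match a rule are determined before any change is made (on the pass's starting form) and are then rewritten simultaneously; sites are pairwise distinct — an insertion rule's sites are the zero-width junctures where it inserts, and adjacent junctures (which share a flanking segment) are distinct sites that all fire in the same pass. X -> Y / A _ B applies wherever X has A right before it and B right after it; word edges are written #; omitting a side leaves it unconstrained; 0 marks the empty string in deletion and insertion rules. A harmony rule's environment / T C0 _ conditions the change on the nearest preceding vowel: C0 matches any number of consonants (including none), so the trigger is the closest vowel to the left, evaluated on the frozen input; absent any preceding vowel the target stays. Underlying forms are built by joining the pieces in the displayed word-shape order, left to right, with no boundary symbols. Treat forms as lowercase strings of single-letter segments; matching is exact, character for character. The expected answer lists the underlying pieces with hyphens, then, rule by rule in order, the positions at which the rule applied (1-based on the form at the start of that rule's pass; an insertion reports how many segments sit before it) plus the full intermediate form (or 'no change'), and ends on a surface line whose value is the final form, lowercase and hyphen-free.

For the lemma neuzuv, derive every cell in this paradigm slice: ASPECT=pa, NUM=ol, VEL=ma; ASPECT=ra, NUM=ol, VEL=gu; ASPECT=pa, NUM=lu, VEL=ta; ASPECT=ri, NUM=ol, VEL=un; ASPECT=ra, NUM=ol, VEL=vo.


cell ASPECT=pa, NUM=ol, VEL=ma:
underlying: neuzuv-ra-d-ska
1. f -> v, k -> g, p -> b, s -> z, t -> d / V _ V: no change
2. o -> e, u -> i / F C0 _: fires at position(s) 3: neizuvradska
surface: neizuvradska

cell ASPECT=ra, NUM=ol, VEL=gu:
underlying: neuzuv-pab-d-i
1. f -> v, k -> g, p -> b, s -> z, t -> d / V _ V: no change
2. o -> e, u -> i / F C0 _: fires at position(s) 3: neizuvpabdi
surface: neizuvpabdi

cell ASPECT=pa, NUM=lu, VEL=ta:
underlying: neuzuv-ra-suz-nk
1. f -> v, k -> g, p -> b, s -> z, t -> d / V _ V: fires at position(s) 9: neuzuvrazuznk
2. o -> e, u -> i / F C0 _: fires at position(s) 3: neizuvrazuznk
surface: neizuvrazuznk

cell ASPECT=ri, NUM=ol, VEL=un:
underlying: neuzuv-if-d-lu
1. f -> v, k -> g, p -> b, s -> z, t -> d / V _ V: no change
2. o -> e, u -> i / F C0 _: fires at position(s) 3, 11: neizuvifdli
surface: neizuvifdli

cell ASPECT=ra, NUM=ol, VEL=vo:
underlying: neuzuv-pab-d-nis
1. f -> v, k -> g, p -> b, s -> z, t -> d / V _ V: no change
2. o -> e, u -> i / F C0 _: fires at position(s) 3: neizuvpabdnis
surface: neizuvpabdnis


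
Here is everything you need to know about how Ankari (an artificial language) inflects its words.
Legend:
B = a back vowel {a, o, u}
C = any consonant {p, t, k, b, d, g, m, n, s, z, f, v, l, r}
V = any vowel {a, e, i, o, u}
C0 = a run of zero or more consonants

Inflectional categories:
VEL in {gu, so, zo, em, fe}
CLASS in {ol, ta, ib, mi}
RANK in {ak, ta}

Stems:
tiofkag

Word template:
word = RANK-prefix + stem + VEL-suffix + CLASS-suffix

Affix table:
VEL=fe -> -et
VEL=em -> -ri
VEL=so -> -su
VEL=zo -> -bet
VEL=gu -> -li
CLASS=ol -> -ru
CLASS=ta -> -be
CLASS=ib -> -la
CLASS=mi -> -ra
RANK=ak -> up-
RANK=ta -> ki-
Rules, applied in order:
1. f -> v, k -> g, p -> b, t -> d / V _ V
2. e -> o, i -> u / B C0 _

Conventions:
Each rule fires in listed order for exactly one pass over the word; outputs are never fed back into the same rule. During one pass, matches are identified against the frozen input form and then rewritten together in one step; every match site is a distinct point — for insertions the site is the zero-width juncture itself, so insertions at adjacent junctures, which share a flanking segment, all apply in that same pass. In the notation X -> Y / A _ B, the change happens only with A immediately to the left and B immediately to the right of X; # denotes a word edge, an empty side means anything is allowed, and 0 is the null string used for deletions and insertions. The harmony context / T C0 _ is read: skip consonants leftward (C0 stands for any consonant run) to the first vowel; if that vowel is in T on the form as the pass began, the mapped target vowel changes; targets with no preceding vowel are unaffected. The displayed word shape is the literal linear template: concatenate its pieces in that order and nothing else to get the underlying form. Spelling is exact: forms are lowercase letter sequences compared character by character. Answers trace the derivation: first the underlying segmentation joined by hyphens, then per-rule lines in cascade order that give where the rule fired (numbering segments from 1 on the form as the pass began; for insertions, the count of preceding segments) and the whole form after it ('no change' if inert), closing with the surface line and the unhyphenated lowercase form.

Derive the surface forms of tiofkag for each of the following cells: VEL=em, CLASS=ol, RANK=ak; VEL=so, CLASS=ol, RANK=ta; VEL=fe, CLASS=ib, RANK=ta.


cell VEL=em, CLASS=ol, RANK=ak:
underlying: up-tiofkag-ri-ru
1. f -> v, k -> g, p -> b, t -> d / V _ V: no change
2. e -> o, i -> u / B C0 _: fires at position(s) 4, 11: uptuofkagruru
surface: uptuofkagruru

cell VEL=so, CLASS=ol, RANK=ta:
underlying: ki-tiofkag-su-ru
1. f -> v, k -> g, p -> b, t -> d / V _ V: fires at position(s) 3: kidiofkagsuru
2. e -> o, i -> u / B C0 _: no change
surface: kidiofkagsuru

cell VEL=fe, CLASS=ib, RANK=ta:
underlying: ki-tiofkag-et-la
1. f -> v, k -> g, p -> b, t -> d / V _ V: fires at position(s) 3: kidiofkagetla
2. e -> o, i -> u / B C0 _: fires at position(s) 10: kidiofkagotla
surface: kidiofkagotla


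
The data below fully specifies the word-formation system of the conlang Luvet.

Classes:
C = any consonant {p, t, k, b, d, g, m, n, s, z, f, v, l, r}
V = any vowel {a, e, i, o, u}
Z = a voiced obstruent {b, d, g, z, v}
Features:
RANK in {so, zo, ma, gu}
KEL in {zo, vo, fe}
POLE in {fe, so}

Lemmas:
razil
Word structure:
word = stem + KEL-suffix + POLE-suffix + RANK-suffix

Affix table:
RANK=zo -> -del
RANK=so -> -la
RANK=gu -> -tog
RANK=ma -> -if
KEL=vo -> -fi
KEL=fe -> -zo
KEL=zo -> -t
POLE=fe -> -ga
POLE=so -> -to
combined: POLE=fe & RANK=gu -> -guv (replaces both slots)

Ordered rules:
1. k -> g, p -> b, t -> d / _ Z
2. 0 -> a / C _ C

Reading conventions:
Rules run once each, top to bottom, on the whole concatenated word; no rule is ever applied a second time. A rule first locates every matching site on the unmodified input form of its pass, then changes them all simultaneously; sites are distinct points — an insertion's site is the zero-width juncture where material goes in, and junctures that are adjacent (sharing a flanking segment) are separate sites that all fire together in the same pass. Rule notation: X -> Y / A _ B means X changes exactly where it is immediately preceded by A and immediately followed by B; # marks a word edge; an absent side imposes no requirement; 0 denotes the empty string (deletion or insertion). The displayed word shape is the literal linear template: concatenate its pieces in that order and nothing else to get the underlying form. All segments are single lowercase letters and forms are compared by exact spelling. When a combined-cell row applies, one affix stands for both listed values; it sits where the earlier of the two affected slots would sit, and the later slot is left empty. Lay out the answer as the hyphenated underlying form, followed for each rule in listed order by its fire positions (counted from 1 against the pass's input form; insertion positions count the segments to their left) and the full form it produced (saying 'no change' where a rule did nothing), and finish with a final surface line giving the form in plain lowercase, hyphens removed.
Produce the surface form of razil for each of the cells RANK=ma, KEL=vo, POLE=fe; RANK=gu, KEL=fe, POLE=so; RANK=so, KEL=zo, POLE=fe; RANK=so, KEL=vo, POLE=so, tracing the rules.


cell RANK=ma, KEL=vo, POLE=fe:
underlying: razil-fi-ga-if
1. k -> g, p -> b, t -> d / _ Z: no change
2. 0 -> a / C _ C: inserts after position(s) 5: razilafigaif
surface: razilafigaif

cell RANK=gu, KEL=fe, POLE=so:
underlying: razil-zo-to-tog
1. k -> g, p -> b, t -> d / _ Z: no change
2. 0 -> a / C _ C: inserts after position(s) 5: razilazototog
surface: razilazototog

cell RANK=so, KEL=zo, POLE=fe:
underlying: razil-t-ga-la
1. k -> g, p -> b, t -> d / _ Z: fires at position(s) 6: razildgala
2. 0 -> a / C _ C: inserts after position(s) 5, 6: raziladagala
surface: raziladagala

cell RANK=so, KEL=vo, POLE=so:
underlying: razil-fi-to-la
1. k -> g, p -> b, t -> d / _ Z: no change
2. 0 -> a / C _ C: inserts after position(s) 5: razilafitola
surface: razilafitola


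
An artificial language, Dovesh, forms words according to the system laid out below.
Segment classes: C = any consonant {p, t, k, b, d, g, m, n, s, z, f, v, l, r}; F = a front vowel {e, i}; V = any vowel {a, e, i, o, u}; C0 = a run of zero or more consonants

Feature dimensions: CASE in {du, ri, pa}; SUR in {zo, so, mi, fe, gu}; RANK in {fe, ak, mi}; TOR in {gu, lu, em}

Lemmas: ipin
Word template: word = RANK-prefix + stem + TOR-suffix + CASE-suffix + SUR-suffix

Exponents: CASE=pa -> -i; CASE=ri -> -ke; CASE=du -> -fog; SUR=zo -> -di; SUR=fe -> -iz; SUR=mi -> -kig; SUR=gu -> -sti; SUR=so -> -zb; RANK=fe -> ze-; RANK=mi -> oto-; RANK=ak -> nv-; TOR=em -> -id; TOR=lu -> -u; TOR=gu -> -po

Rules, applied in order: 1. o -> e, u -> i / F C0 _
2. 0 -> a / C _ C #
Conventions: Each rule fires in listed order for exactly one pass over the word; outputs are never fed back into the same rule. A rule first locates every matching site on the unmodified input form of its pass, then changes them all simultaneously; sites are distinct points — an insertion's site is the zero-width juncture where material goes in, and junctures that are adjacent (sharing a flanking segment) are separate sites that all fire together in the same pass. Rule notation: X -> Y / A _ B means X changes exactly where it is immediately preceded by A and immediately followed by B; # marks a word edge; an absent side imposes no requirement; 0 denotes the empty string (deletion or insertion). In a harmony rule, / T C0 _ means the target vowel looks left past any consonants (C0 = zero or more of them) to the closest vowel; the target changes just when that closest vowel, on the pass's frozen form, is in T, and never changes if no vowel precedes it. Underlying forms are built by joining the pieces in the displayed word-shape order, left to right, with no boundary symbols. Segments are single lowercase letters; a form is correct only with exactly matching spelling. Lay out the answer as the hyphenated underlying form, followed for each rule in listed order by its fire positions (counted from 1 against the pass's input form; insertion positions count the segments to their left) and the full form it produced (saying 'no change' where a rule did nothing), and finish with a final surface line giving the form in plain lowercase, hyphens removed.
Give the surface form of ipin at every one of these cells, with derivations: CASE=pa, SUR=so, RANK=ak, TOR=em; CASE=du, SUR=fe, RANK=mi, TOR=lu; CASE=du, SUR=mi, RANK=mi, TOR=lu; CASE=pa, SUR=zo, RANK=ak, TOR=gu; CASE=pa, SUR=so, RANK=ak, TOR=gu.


cell CASE=pa, SUR=so, RANK=ak, TOR=em:
underlying: nv-ipin-id-i-zb
1. o -> e, u -> i / F C0 _: no change
2. 0 -> a / C _ C #: inserts after position(s) 10: nvipinidizab
surface: nvipinidizab

cell CASE=du, SUR=fe, RANK=mi, TOR=lu:
underlying: oto-ipin-u-fog-iz
1. o -> e, u -> i / F C0 _: fires at position(s) 8: otoipinifogiz
2. 0 -> a / C _ C #: no change
surface: otoipinifogiz

cell CASE=du, SUR=mi, RANK=mi, TOR=lu:
underlying: oto-ipin-u-fog-kig
1. o -> e, u -> i / F C0 _: fires at position(s) 8: otoipinifogkig
2. 0 -> a / C _ C #: no change
surface: otoipinifogkig

cell CASE=pa, SUR=zo, RANK=ak, TOR=gu:
underlying: nv-ipin-po-i-di
1. o -> e, u -> i / F C0 _: fires at position(s) 8: nvipinpeidi
2. 0 -> a / C _ C #: no change
surface: nvipinpeidi

cell CASE=pa, SUR=so, RANK=ak, TOR=gu:
underlying: nv-ipin-po-i-zb
1. o -> e, u -> i / F C0 _: fires at position(s) 8: nvipinpeizb
2. 0 -> a / C _ C #: inserts after position(s) 10: nvipinpeizab
surface: nvipinpeizab


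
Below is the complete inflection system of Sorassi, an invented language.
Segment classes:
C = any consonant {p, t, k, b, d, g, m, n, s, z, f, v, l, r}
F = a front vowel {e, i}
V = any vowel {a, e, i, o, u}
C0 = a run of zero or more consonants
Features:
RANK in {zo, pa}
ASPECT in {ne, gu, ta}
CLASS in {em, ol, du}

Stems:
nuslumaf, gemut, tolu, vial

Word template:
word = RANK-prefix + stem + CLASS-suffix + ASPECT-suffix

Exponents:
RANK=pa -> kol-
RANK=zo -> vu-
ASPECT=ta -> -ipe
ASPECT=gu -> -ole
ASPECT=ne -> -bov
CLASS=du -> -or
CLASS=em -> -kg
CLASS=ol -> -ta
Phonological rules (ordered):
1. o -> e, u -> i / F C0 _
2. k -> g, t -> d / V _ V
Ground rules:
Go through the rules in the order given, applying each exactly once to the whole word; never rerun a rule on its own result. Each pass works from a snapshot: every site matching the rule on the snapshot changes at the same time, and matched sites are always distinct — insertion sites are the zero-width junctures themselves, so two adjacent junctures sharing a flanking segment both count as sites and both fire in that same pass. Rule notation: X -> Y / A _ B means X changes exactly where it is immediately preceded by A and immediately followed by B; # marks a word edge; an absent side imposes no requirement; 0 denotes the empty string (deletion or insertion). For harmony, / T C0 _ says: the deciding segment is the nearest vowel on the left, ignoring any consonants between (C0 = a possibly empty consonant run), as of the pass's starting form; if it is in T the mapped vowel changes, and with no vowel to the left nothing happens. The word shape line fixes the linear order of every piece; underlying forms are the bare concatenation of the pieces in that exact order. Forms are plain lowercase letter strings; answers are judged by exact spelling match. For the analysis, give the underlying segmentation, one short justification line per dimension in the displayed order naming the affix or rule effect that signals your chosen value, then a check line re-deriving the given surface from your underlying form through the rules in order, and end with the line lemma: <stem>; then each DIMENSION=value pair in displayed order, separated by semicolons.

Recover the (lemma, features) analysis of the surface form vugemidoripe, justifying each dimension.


underlying: vu-gemut-or-ipe
RANK=zo - signalled by the affix vu-
ASPECT=ta - signalled by the affix -ipe
CLASS=du - signalled by the affix -or
check: vugemutoripe -> vugemitoripe -> vugemidoripe
lemma: gemut; RANK=zo; ASPECT=ta; CLASS=du


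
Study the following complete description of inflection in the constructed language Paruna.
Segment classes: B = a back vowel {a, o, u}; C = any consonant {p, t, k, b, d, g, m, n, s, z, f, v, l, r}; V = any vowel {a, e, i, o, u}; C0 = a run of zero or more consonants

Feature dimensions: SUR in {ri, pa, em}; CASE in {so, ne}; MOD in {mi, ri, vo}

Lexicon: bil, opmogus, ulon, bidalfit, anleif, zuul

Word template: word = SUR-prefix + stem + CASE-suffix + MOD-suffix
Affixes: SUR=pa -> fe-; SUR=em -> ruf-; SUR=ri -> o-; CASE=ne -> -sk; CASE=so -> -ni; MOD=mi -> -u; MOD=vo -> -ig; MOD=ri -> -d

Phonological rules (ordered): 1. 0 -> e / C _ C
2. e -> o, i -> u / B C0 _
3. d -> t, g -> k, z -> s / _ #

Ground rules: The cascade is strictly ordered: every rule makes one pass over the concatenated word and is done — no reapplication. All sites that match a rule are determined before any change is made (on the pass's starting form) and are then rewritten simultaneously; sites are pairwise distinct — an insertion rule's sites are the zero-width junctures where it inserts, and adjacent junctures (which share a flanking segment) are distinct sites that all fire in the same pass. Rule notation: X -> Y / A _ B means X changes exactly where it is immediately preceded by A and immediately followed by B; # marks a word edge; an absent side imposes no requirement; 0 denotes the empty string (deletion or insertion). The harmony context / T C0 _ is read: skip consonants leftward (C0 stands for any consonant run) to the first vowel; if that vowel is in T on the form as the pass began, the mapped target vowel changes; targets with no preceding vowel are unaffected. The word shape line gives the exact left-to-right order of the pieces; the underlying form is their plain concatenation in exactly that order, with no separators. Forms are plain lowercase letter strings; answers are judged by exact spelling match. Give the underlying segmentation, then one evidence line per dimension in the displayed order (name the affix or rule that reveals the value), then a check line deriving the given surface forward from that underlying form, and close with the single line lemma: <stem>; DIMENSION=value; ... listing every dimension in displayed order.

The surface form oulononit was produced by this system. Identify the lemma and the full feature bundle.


underlying: o-ulon-ni-d
SUR=ri - signalled by the affix o-
CASE=so - signalled by the affix -ni
MOD=ri - signalled by the affix -d
check: oulonnid -> oulonenid -> oulononid -> oulononit
lemma: ulon; SUR=ri; CASE=so; MOD=ri


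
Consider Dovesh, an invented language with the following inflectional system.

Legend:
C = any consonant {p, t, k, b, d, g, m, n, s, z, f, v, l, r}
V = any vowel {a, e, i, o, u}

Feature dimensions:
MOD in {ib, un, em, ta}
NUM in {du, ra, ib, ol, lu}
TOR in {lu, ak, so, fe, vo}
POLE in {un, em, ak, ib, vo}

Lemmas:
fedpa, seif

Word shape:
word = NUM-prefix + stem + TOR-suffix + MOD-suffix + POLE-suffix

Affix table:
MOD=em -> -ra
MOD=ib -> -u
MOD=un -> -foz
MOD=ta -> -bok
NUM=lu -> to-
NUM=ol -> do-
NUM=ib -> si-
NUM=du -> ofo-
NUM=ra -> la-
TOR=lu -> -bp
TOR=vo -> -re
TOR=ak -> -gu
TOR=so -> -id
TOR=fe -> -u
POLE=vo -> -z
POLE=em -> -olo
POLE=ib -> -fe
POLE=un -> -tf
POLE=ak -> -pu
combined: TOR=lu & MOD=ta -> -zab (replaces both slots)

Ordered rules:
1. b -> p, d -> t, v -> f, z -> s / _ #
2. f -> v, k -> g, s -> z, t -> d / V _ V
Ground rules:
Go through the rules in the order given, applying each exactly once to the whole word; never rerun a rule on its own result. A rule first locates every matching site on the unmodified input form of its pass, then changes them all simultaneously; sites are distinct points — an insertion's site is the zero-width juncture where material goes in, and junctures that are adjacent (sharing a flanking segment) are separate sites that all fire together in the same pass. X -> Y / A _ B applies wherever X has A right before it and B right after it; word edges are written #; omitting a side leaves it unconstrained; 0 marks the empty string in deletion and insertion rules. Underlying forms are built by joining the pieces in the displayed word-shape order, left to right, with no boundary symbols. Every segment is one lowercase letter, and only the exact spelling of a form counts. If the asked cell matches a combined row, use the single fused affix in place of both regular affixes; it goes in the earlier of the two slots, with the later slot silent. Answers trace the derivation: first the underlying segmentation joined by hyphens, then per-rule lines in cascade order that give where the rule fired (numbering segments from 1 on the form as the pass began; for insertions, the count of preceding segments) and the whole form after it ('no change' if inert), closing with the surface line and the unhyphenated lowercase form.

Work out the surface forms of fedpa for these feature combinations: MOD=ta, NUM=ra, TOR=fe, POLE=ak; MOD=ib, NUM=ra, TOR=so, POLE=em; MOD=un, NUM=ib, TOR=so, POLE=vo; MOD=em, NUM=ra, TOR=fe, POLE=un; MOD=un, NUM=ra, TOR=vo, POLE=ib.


cell MOD=ta, NUM=ra, TOR=fe, POLE=ak:
underlying: la-fedpa-u-bok-pu
1. b -> p, d -> t, v -> f, z -> s / _ #: no change
2. f -> v, k -> g, s -> z, t -> d / V _ V: fires at position(s) 3: lavedpaubokpu
surface: lavedpaubokpu

cell MOD=ib, NUM=ra, TOR=so, POLE=em:
underlying: la-fedpa-id-u-olo
1. b -> p, d -> t, v -> f, z -> s / _ #: no change
2. f -> v, k -> g, s -> z, t -> d / V _ V: fires at position(s) 3: lavedpaiduolo
surface: lavedpaiduolo

cell MOD=un, NUM=ib, TOR=so, POLE=vo:
underlying: si-fedpa-id-foz-z
1. b -> p, d -> t, v -> f, z -> s / _ #: fires at position(s) 13: sifedpaidfozs
2. f -> v, k -> g, s -> z, t -> d / V _ V: fires at position(s) 3: sivedpaidfozs
surface: sivedpaidfozs

cell MOD=em, NUM=ra, TOR=fe, POLE=un:
underlying: la-fedpa-u-ra-tf
1. b -> p, d -> t, v -> f, z -> s / _ #: no change
2. f -> v, k -> g, s -> z, t -> d / V _ V: fires at position(s) 3: lavedpauratf
surface: lavedpauratf

cell MOD=un, NUM=ra, TOR=vo, POLE=ib:
underlying: la-fedpa-re-foz-fe
1. b -> p, d -> t, v -> f, z -> s / _ #: no change
2. f -> v, k -> g, s -> z, t -> d / V _ V: fires at position(s) 3, 10: lavedparevozfe
surface: lavedparevozfe


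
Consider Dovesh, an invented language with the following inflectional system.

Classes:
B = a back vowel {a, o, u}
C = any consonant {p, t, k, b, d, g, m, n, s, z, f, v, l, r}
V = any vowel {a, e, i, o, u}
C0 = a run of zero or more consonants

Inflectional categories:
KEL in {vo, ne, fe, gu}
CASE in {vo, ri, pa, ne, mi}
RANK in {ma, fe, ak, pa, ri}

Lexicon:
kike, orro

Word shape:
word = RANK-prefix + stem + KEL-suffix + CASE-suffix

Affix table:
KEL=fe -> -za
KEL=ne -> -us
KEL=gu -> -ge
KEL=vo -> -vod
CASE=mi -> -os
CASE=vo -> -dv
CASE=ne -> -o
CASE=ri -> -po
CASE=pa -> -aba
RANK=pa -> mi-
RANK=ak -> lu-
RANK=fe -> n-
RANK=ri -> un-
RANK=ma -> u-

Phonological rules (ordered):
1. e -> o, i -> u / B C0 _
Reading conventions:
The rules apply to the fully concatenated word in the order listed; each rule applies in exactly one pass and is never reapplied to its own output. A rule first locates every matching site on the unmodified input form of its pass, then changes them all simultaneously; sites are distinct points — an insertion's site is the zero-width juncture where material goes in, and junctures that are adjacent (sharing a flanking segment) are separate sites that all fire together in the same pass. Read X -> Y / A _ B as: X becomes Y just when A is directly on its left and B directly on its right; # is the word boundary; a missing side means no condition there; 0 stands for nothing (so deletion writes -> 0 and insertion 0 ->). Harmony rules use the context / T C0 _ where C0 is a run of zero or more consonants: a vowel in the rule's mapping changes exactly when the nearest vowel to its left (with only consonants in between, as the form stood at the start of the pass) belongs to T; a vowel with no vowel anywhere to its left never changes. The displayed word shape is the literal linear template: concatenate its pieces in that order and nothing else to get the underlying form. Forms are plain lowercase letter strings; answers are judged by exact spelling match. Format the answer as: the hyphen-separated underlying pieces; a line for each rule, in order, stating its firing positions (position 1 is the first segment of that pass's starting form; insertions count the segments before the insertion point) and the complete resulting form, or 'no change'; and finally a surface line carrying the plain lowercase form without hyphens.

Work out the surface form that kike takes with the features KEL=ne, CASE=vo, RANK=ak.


underlying: lu-kike-us-dv
1. e -> o, i -> u / B C0 _: fires at position(s) 4: lukukeusdv
surface: lukukeusdv


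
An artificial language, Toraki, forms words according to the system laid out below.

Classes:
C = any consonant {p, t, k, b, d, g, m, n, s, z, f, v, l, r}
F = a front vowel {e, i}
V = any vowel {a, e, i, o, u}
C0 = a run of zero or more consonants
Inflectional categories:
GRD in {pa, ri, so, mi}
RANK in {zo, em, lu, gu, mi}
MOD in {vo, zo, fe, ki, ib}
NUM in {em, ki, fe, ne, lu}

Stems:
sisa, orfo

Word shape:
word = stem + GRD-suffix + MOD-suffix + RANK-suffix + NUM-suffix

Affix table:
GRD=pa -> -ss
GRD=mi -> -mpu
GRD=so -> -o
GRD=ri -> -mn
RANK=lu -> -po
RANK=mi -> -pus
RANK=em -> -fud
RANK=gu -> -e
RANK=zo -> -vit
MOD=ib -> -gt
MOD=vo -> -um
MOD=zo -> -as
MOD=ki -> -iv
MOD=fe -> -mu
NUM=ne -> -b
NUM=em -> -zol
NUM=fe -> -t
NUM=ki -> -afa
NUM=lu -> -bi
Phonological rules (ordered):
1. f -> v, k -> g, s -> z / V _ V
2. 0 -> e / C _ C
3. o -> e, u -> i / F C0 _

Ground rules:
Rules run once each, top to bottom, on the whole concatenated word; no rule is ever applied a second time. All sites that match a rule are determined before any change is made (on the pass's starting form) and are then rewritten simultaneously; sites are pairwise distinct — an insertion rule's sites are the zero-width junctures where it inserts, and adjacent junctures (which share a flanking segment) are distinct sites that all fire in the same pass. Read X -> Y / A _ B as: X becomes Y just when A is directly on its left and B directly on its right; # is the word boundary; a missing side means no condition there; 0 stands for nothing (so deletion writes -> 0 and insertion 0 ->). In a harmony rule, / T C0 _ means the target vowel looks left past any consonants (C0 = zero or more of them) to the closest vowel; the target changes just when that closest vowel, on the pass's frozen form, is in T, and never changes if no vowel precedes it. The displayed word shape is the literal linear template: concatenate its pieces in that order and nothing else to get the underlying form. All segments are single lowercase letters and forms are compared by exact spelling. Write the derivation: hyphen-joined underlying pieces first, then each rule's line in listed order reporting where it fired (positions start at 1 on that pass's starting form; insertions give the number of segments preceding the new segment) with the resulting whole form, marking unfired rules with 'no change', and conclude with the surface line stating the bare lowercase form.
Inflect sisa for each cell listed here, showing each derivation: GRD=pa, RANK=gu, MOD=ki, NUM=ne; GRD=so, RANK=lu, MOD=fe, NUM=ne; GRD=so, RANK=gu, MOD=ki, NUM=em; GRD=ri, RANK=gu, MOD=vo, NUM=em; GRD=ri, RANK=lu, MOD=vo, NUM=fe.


cell GRD=pa, RANK=gu, MOD=ki, NUM=ne:
underlying: sisa-ss-iv-e-b
1. f -> v, k -> g, s -> z / V _ V: fires at position(s) 3: sizassiveb
2. 0 -> e / C _ C: inserts after position(s) 5: sizasesiveb
3. o -> e, u -> i / F C0 _: no change
surface: sizasesiveb

cell GRD=so, RANK=lu, MOD=fe, NUM=ne:
underlying: sisa-o-mu-po-b
1. f -> v, k -> g, s -> z / V _ V: fires at position(s) 3: sizaomupob
2. 0 -> e / C _ C: no change
3. o -> e, u -> i / F C0 _: no change
surface: sizaomupob

cell GRD=so, RANK=gu, MOD=ki, NUM=em:
underlying: sisa-o-iv-e-zol
1. f -> v, k -> g, s -> z / V _ V: fires at position(s) 3: sizaoivezol
2. 0 -> e / C _ C: no change
3. o -> e, u -> i / F C0 _: fires at position(s) 10: sizaoivezel
surface: sizaoivezel

cell GRD=ri, RANK=gu, MOD=vo, NUM=em:
underlying: sisa-mn-um-e-zol
1. f -> v, k -> g, s -> z / V _ V: fires at position(s) 3: sizamnumezol
2. 0 -> e / C _ C: inserts after position(s) 5: sizamenumezol
3. o -> e, u -> i / F C0 _: fires at position(s) 8, 12: sizamenimezel
surface: sizamenimezel

cell GRD=ri, RANK=lu, MOD=vo, NUM=fe:
underlying: sisa-mn-um-po-t
1. f -> v, k -> g, s -> z / V _ V: fires at position(s) 3: sizamnumpot
2. 0 -> e / C _ C: inserts after position(s) 5, 8: sizamenumepot
3. o -> e, u -> i / F C0 _: fires at position(s) 8, 12: sizamenimepet
surface: sizamenimepet


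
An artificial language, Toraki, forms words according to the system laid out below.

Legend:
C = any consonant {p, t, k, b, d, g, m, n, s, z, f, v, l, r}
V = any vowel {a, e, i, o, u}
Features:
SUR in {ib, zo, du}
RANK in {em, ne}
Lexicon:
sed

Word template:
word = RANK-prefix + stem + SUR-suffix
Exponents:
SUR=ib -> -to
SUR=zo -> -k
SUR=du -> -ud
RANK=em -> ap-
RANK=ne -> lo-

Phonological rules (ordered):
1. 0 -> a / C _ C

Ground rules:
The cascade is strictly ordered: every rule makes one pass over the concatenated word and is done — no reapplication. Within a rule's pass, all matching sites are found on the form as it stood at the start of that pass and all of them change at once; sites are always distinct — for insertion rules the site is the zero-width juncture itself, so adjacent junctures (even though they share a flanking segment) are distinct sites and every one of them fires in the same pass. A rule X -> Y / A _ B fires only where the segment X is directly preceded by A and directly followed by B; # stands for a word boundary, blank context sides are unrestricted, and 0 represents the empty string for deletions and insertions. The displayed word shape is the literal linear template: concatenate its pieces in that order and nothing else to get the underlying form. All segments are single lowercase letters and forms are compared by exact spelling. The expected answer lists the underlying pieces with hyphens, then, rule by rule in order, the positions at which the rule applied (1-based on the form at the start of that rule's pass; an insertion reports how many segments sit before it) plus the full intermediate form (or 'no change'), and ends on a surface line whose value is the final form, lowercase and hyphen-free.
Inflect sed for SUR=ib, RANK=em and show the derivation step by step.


underlying: ap-sed-to
1. 0 -> a / C _ C: inserts after position(s) 2, 5: apasedato
surface: apasedato


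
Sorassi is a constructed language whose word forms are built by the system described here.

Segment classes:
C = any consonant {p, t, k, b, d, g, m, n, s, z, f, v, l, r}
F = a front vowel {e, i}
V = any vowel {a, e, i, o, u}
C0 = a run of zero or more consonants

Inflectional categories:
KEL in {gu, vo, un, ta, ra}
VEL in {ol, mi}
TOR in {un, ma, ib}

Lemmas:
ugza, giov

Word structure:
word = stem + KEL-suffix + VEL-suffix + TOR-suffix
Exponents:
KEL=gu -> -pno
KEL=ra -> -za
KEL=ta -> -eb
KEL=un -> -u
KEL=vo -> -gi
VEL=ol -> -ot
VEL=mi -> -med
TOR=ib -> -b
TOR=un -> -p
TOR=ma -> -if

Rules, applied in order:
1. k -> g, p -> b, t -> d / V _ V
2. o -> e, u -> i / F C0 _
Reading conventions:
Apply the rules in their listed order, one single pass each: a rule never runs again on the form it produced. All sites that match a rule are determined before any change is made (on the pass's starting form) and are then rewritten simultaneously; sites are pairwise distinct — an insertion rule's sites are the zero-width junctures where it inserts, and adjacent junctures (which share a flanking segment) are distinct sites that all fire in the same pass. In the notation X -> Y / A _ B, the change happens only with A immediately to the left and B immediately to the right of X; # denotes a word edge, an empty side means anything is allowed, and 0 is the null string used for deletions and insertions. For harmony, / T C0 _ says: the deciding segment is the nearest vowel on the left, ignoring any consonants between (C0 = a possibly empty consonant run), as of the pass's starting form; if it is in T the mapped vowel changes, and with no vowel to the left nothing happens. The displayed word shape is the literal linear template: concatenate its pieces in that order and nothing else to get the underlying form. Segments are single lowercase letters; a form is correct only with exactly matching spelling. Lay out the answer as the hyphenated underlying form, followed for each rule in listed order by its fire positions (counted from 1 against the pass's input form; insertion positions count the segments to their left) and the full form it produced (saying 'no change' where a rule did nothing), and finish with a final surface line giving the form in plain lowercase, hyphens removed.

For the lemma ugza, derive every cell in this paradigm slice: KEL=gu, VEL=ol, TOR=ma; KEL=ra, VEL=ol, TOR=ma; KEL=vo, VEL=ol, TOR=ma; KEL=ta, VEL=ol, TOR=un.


cell KEL=gu, VEL=ol, TOR=ma:
underlying: ugza-pno-ot-if
1. k -> g, p -> b, t -> d / V _ V: fires at position(s) 9: ugzapnoodif
2. o -> e, u -> i / F C0 _: no change
surface: ugzapnoodif

cell KEL=ra, VEL=ol, TOR=ma:
underlying: ugza-za-ot-if
1. k -> g, p -> b, t -> d / V _ V: fires at position(s) 8: ugzazaodif
2. o -> e, u -> i / F C0 _: no change
surface: ugzazaodif

cell KEL=vo, VEL=ol, TOR=ma:
underlying: ugza-gi-ot-if
1. k -> g, p -> b, t -> d / V _ V: fires at position(s) 8: ugzagiodif
2. o -> e, u -> i / F C0 _: fires at position(s) 7: ugzagiedif
surface: ugzagiedif

cell KEL=ta, VEL=ol, TOR=un:
underlying: ugza-eb-ot-p
1. k -> g, p -> b, t -> d / V _ V: no change
2. o -> e, u -> i / F C0 _: fires at position(s) 7: ugzaebetp
surface: ugzaebetp


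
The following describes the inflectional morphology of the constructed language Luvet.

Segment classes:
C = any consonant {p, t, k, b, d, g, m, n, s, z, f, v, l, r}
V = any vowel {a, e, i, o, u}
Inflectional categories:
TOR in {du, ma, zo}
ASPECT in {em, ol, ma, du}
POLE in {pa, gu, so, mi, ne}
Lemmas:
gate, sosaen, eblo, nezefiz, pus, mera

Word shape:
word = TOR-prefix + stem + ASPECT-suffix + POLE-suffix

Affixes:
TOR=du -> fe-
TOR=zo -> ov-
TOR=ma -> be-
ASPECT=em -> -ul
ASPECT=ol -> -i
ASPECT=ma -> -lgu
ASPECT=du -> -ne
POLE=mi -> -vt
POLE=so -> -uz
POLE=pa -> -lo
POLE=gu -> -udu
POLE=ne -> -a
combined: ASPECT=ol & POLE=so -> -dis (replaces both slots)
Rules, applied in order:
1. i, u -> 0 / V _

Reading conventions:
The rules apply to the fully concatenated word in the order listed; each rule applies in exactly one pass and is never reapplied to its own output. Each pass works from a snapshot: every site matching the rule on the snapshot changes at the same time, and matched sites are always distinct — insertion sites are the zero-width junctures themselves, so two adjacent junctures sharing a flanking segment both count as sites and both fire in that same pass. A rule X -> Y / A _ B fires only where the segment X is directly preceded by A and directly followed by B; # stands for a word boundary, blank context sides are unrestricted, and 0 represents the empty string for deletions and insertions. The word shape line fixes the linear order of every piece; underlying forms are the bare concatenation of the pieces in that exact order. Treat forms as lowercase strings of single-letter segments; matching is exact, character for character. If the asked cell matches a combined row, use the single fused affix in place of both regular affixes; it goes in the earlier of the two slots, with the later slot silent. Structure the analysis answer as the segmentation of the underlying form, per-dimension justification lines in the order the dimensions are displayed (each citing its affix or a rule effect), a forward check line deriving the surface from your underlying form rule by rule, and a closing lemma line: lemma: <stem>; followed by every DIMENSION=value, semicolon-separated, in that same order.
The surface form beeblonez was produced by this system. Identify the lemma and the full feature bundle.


underlying: be-eblo-ne-uz
TOR=ma - signalled by the affix be-
ASPECT=du - signalled by the affix -ne
POLE=so - signalled by the affix -uz
check: beebloneuz -> beeblonez
lemma: eblo; TOR=ma; ASPECT=du; POLE=so
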